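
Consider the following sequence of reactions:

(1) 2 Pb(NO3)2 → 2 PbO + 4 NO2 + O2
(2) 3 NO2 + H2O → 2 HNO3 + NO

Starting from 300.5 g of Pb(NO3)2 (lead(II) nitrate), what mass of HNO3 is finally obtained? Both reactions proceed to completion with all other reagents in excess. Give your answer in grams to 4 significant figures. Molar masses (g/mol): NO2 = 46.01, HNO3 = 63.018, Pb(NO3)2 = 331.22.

76.23 g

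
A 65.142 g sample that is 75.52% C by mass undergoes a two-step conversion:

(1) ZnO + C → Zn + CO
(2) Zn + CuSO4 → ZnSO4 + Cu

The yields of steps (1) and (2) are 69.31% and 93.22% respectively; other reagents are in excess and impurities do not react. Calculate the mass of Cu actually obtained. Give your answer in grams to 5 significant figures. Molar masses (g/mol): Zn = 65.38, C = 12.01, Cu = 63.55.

168.19 g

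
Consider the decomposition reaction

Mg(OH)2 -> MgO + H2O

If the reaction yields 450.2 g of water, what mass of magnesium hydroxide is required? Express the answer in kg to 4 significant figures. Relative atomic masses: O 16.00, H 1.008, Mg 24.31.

M(H2O) = 2(1.008) + 16.00 = 18.016 g/mol.
M(Mg(OH)2) = 24.31 + 2(16.00) + 2(1.008) = 58.326 g/mol.
n(H2O) = 450.20 g / 18.016 g/mol = 24.989 mol.
From the equation the H2O:Mg(OH)2 mole ratio is 1:1, so n(Mg(OH)2) = 24.989 × 1/1 = 24.989 mol.
Mass of Mg(OH)2 = 24.989 mol × 58.326 g/mol = 1457.5 g.
Converting to kg: 1457.5 g = 1.458 kg.

1.458 kg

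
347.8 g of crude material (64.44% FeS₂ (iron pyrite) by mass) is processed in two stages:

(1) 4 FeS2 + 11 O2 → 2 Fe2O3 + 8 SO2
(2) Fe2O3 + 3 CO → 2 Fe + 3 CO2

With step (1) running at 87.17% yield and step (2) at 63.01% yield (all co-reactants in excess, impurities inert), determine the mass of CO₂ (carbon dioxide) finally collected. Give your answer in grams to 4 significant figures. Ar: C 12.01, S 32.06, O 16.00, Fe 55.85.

67.74 g

Pure FeS2 = 347.8 × 0.6444 = 224.12 g.
M(FeS2) = 55.85 + 2(32.06) = 119.97 g/mol.
M(CO2) = 12.01 + 2(16.00) = 44.01 g/mol.
n(FeS2) = 224.12 / 119.97 = 1.8682 mol.
Step 1 (FeS2:Fe2O3 = 4:2): theoretical n(Fe2O3) = 0.93408 mol; at 87.17% yield, n(Fe2O3) = 0.81423 mol.
Step 2 (Fe2O3:CO2 = 1:3): theoretical n(CO2) = 2.4427 mol, so theoretical mass = 2.4427 × 44.01 = 107.50 g.
At 63.01% yield, actual mass of CO2 = 107.50 × 0.6301 = 67.738 g.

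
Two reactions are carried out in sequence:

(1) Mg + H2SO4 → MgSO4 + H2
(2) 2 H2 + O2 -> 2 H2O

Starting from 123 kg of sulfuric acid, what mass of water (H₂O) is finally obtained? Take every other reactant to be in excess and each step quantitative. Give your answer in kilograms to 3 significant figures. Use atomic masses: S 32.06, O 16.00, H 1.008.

M(H2SO4) = 2(1.008) + 32.06 + 4(16.00) = 98.076 g/mol.
M(H2O) = 2(1.008) + 16.00 = 18.016 g/mol.
123 kg = 123000 g.
n(H2SO4) = 123000 / 98.076 = 1254 mol.
Step 1 gives a 1:1 ratio of H2SO4 to H2, so n(H2) = 1254 mol.
In step 2 the H2:H2O ratio is 2:2, so n(H2O) = 1254 mol.
Mass of H2O = 1254 × 18.016 = 22590 g = 22.6 kg.

22.6 kg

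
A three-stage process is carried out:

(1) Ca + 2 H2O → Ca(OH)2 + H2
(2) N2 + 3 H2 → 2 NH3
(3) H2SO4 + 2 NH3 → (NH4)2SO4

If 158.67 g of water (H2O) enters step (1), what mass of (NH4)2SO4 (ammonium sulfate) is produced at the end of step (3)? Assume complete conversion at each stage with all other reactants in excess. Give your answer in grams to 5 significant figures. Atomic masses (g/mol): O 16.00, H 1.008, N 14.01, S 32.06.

193.97 g

M(H2O) = 2(1.008) + 16.00 = 18.016 g/mol.
M((NH4)2SO4) = 2(14.01) + 8(1.008) + 32.06 + 4(16.00) = 132.144 g/mol.
n(H2O) = 158.67 / 18.016 = 8.80717 mol.
Reaction (1): H2O→H2 ratio 2:1 ⇒ n(H2) = 4.40359 mol.
Reaction (2): H2→NH3 ratio 3:2 ⇒ n(NH3) = 2.93572 mol.
Reaction (3): NH3→(NH4)2SO4 ratio 2:1 ⇒ n((NH4)2SO4) = 1.46786 mol.
Mass of (NH4)2SO4 = 1.46786 × 132.144 = 193.969 g.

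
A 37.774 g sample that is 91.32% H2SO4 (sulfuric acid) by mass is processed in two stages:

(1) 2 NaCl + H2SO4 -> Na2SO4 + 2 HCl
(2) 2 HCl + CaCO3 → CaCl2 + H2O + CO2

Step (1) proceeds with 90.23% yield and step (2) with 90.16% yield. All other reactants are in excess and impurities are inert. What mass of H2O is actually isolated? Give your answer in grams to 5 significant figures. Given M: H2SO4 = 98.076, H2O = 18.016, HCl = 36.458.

5.1549 g

Pure H2SO4 = 37.774 × 0.9132 = 34.4952 g.
n(H2SO4) = 34.4952 / 98.076 = 0.351719 mol.
Step 1 (H2SO4:HCl = 1:2): theoretical n(HCl) = 0.703438 mol; at 90.23% yield, n(HCl) = 0.634713 mol.
Step 2 (HCl:H2O = 2:1): theoretical n(H2O) = 0.317356 mol, so theoretical mass = 0.317356 × 18.016 = 5.71749 g.
At 90.16% yield, actual mass of H2O = 5.71749 × 0.9016 = 5.15489 g.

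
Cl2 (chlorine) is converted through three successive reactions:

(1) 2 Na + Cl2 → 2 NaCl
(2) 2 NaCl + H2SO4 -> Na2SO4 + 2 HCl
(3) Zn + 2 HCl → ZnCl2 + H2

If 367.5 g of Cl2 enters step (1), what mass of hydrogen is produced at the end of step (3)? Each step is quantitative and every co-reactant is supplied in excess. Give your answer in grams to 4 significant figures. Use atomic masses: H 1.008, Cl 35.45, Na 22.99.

M(Cl2) = 2(35.45) = 70.90 g/mol.
M(H2) = 2(1.008) = 2.016 g/mol.
n(Cl2) = 367.5 / 70.90 = 5.1834 mol.
Reaction (1): Cl2→NaCl ratio 1:2 ⇒ n(NaCl) = 10.367 mol.
Reaction (2): NaCl→HCl ratio 2:2 ⇒ n(HCl) = 10.367 mol.
Reaction (3): HCl→H2 ratio 2:1 ⇒ n(H2) = 5.1834 mol.
Mass of H2 = 5.1834 × 2.016 = 10.450 g.

10.45 g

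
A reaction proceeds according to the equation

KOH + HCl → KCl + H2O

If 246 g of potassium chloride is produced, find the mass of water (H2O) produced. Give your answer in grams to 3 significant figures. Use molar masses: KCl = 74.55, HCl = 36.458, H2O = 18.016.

59.4 g

n(KCl) = 246.0 g / 74.55 g/mol = 3.300 mol.
From the equation the KCl:H2O mole ratio is 1:1, so n(H2O) = 3.300 × 1/1 = 3.300 mol.
Mass of H2O = 3.300 mol × 18.016 g/mol = 59.45 g.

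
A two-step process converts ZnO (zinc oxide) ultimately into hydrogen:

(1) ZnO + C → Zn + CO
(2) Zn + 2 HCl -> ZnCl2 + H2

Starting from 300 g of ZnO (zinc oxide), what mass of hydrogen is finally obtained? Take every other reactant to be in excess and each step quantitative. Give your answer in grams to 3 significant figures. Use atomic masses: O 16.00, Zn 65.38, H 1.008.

M(ZnO) = 65.38 + 16.00 = 81.38 g/mol.
M(H2) = 2(1.008) = 2.016 g/mol.
n(ZnO) = 300.0 / 81.38 = 3.686 mol.
Step 1 gives a 1:1 ratio of ZnO to Zn, so n(Zn) = 3.686 mol.
In step 2 the Zn:H2 ratio is 1:1, so n(H2) = 3.686 mol.
Mass of H2 = 3.686 × 2.016 = 7.432 g.

7.43 g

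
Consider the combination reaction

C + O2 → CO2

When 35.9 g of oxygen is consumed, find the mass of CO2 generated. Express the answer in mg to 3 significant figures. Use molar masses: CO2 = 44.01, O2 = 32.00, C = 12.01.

n(O2) = 35.90 g / 32.00 g/mol = 1.122 mol.
From the equation the O2:CO2 mole ratio is 1:1, so n(CO2) = 1.122 × 1/1 = 1.122 mol.
Mass of CO2 = 1.122 mol × 44.01 g/mol = 49.37 g.
Converting to mg: 49.37 g = 49400 mg.

49400 mg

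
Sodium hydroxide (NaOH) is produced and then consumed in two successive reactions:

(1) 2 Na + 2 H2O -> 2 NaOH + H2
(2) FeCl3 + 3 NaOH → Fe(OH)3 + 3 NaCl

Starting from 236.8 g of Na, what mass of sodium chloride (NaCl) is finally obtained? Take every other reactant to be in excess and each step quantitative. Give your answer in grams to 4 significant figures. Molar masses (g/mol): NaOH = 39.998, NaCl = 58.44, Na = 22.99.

n(Na) = 236.80 / 22.99 = 10.300 mol.
Step 1 gives a 2:2 ratio of Na to NaOH, so n(NaOH) = 10.300 mol.
In step 2 the NaOH:NaCl ratio is 3:3, so n(NaCl) = 10.300 mol.
Mass of NaCl = 10.300 × 58.44 = 601.94 g.

601.9 g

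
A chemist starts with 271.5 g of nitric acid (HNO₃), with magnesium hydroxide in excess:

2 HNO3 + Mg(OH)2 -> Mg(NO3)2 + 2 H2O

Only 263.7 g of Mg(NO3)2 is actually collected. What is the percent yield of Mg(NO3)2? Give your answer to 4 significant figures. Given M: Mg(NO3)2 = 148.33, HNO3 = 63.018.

n(HNO3) = 271.50 g / 63.018 g/mol = 4.3083 mol.
From the equation the HNO3:Mg(NO3)2 mole ratio is 2:1, so n(Mg(NO3)2) = 4.3083 × 1/2 = 2.1541 mol.
Mass of Mg(NO3)2 = 2.1541 mol × 148.33 g/mol = 319.52 g.
This is the theoretical yield. Percent yield = 263.7 g / 319.52 g × 100% = 82.529%.

82.53 %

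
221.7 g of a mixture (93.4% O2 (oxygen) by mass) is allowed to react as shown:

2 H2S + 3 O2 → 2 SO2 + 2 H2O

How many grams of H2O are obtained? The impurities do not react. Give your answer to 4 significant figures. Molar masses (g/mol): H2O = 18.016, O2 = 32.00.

77.72 g

Mass of pure O2 = 221.7 g × 0.934 = 207.07 g.
n(O2) = 207.07 g / 32.00 g/mol = 6.4709 mol.
From the equation the O2:H2O mole ratio is 3:2, so n(H2O) = 6.4709 × 2/3 = 4.3139 mol.
Mass of H2O = 4.3139 mol × 18.016 g/mol = 77.719 g.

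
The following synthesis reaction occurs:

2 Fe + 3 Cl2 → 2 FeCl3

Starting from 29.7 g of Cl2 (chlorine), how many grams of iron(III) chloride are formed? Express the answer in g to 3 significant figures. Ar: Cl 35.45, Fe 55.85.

45.3 g

M(Cl2) = 2(35.45) = 70.90 g/mol.
M(FeCl3) = 55.85 + 3(35.45) = 162.20 g/mol.
n(Cl2) = 29.70 g / 70.90 g/mol = 0.4189 mol.
From the equation the Cl2:FeCl3 mole ratio is 3:2, so n(FeCl3) = 0.4189 × 2/3 = 0.2793 mol.
Mass of FeCl3 = 0.2793 mol × 162.20 g/mol = 45.30 g.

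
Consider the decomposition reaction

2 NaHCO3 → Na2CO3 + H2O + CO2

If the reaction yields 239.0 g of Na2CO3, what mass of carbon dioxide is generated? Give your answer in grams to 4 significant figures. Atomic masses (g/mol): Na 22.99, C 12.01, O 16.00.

M(Na2CO3) = 2(22.99) + 12.01 + 3(16.00) = 105.99 g/mol.
M(CO2) = 12.01 + 2(16.00) = 44.01 g/mol.
n(Na2CO3) = 239.00 g / 105.99 g/mol = 2.2549 mol.
From the equation the Na2CO3:CO2 mole ratio is 1:1, so n(CO2) = 2.2549 × 1/1 = 2.2549 mol.
Mass of CO2 = 2.2549 mol × 44.01 g/mol = 99.239 g.

99.24 g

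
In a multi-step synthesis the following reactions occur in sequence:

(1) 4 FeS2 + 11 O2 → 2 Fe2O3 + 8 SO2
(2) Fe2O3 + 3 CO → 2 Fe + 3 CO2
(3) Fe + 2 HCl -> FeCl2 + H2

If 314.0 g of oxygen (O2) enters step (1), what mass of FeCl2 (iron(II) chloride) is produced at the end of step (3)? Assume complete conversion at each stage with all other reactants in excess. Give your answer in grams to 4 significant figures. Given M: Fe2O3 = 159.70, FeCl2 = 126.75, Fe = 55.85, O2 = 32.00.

452.3 g

n(O2) = 314.0 / 32.00 = 9.8125 mol.
Reaction (1): O2→Fe2O3 ratio 11:2 ⇒ n(Fe2O3) = 1.7841 mol.
Reaction (2): Fe2O3→Fe ratio 1:2 ⇒ n(Fe) = 3.5682 mol.
Reaction (3): Fe→FeCl2 ratio 1:1 ⇒ n(FeCl2) = 3.5682 mol.
Mass of FeCl2 = 3.5682 × 126.75 = 452.27 g.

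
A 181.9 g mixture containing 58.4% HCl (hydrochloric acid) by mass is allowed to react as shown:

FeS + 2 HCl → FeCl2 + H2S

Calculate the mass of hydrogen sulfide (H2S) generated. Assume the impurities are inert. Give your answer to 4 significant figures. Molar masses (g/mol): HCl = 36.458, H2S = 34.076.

49.64 g

Mass of pure HCl = 181.9 g × 0.584 = 106.23 g.
n(HCl) = 106.23 g / 36.458 g/mol = 2.9138 mol.
From the equation the HCl:H2S mole ratio is 2:1, so n(H2S) = 2.9138 × 1/2 = 1.4569 mol.
Mass of H2S = 1.4569 mol × 34.076 g/mol = 49.645 g.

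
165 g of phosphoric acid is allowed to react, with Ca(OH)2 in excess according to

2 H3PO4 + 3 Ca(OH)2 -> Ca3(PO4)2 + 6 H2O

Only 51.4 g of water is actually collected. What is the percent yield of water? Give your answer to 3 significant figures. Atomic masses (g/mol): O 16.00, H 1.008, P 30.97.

56.5 %

M(H3PO4) = 3(1.008) + 30.97 + 4(16.00) = 97.994 g/mol.
M(H2O) = 2(1.008) + 16.00 = 18.016 g/mol.
n(H3PO4) = 165.0 g / 97.994 g/mol = 1.684 mol.
From the equation the H3PO4:H2O mole ratio is 2:6, so n(H2O) = 1.684 × 6/2 = 5.051 mol.
Mass of H2O = 5.051 mol × 18.016 g/mol = 91.00 g.
This is the theoretical yield. Percent yield = 51.4 g / 91.00 g × 100% = 56.48%.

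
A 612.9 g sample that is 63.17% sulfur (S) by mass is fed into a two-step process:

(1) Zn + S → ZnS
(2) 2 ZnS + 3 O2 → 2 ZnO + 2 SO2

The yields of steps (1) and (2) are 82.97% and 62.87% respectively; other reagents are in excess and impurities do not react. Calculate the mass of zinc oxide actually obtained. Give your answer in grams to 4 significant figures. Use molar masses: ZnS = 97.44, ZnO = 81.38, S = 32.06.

512.6 g

Pure S = 612.9 × 0.6317 = 387.17 g.
n(S) = 387.17 / 32.06 = 12.076 mol.
Step 1 (S:ZnS = 1:1): theoretical n(ZnS) = 12.076 mol; at 82.97% yield, n(ZnS) = 10.020 mol.
Step 2 (ZnS:ZnO = 2:2): theoretical n(ZnO) = 10.020 mol, so theoretical mass = 10.020 × 81.38 = 815.41 g.
At 62.87% yield, actual mass of ZnO = 815.41 × 0.6287 = 512.65 g.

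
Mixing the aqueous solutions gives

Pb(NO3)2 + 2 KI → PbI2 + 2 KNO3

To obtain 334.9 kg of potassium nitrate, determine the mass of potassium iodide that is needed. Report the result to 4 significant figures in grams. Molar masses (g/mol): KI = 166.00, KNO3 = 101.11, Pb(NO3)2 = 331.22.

Convert: 334.9 kg = 334900 g.
n(KNO3) = 334900 g / 101.11 g/mol = 3312.2 mol.
From the equation the KNO3:KI mole ratio is 2:2, so n(KI) = 3312.2 × 2/2 = 3312.2 mol.
Mass of KI = 3312.2 mol × 166.00 g/mol = 549830 g.

549800 g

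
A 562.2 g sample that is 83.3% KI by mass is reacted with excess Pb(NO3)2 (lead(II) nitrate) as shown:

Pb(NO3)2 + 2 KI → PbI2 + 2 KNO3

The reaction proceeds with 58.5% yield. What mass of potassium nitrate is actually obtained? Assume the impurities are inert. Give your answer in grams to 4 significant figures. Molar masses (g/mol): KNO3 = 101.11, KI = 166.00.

166.9 g

Pure KI available = 562.2 g × 0.833 = 468.31 g.
n(KI) = 468.31 g / 166.00 g/mol = 2.8212 mol.
From the equation the KI:KNO3 mole ratio is 2:2, so n(KNO3) = 2.8212 × 2/2 = 2.8212 mol.
Mass of KNO3 = 2.8212 mol × 101.11 g/mol = 285.25 g.
Actual mass collected = 285.25 g × 0.585 = 166.87 g.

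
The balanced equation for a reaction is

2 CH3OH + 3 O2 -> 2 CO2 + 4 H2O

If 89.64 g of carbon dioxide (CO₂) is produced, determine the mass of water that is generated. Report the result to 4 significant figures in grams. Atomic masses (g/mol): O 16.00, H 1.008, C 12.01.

73.39 g

M(CO2) = 12.01 + 2(16.00) = 44.01 g/mol.
M(H2O) = 2(1.008) + 16.00 = 18.016 g/mol.
n(CO2) = 89.640 g / 44.01 g/mol = 2.0368 mol.
From the equation the CO2:H2O mole ratio is 2:4, so n(H2O) = 2.0368 × 4/2 = 4.0736 mol.
Mass of H2O = 4.0736 mol × 18.016 g/mol = 73.390 g.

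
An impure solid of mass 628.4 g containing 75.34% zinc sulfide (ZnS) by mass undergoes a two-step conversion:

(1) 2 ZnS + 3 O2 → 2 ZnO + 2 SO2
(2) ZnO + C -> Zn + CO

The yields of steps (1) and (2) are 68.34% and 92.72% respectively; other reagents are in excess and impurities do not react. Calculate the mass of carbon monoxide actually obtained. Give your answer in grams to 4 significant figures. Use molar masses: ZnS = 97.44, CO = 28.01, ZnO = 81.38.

Pure ZnS = 628.4 × 0.7534 = 473.44 g.
n(ZnS) = 473.44 / 97.44 = 4.8587 mol.
Step 1 (ZnS:ZnO = 2:2): theoretical n(ZnO) = 4.8587 mol; at 68.34% yield, n(ZnO) = 3.3205 mol.
Step 2 (ZnO:CO = 1:1): theoretical n(CO) = 3.3205 mol, so theoretical mass = 3.3205 × 28.01 = 93.006 g.
At 92.72% yield, actual mass of CO = 93.006 × 0.9272 = 86.235 g.

86.24 g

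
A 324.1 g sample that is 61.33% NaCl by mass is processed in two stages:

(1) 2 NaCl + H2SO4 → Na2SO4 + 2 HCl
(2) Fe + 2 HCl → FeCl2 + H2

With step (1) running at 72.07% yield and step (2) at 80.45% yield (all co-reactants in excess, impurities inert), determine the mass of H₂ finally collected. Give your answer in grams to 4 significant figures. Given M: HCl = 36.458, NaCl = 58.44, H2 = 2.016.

Pure NaCl = 324.1 × 0.6133 = 198.77 g.
n(NaCl) = 198.77 / 58.44 = 3.4013 mol.
Step 1 (NaCl:HCl = 2:2): theoretical n(HCl) = 3.4013 mol; at 72.07% yield, n(HCl) = 2.4513 mol.
Step 2 (HCl:H2 = 2:1): theoretical n(H2) = 1.2256 mol, so theoretical mass = 1.2256 × 2.016 = 2.4709 g.
At 80.45% yield, actual mass of H2 = 2.4709 × 0.8045 = 1.9878 g.

1.988 g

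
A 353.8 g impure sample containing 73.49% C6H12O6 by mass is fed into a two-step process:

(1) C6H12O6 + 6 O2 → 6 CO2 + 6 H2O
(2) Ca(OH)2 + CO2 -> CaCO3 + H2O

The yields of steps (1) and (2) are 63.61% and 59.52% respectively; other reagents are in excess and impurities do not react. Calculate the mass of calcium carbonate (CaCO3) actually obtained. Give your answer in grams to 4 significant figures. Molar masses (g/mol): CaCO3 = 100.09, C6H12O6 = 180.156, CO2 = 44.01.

Pure C6H12O6 = 353.8 × 0.7349 = 260.01 g.
n(C6H12O6) = 260.01 / 180.156 = 1.4432 mol.
Step 1 (C6H12O6:CO2 = 1:6): theoretical n(CO2) = 8.6594 mol; at 63.61% yield, n(CO2) = 5.5083 mol.
Step 2 (CO2:CaCO3 = 1:1): theoretical n(CaCO3) = 5.5083 mol, so theoretical mass = 5.5083 × 100.09 = 551.32 g.
At 59.52% yield, actual mass of CaCO3 = 551.32 × 0.5952 = 328.15 g.

328.1 g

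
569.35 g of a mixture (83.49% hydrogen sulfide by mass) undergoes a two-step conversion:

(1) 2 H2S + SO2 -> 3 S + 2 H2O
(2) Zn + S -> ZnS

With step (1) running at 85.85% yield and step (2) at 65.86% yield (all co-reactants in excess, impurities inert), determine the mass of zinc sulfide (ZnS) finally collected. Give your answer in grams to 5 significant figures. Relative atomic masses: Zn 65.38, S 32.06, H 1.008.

1152.8 g

Pure H2S = 569.35 × 0.8349 = 475.350 g.
M(H2S) = 2(1.008) + 32.06 = 34.076 g/mol.
M(ZnS) = 65.38 + 32.06 = 97.44 g/mol.
n(H2S) = 475.350 / 34.076 = 13.9497 mol.
Step 1 (H2S:S = 2:3): theoretical n(S) = 20.9246 mol; at 85.85% yield, n(S) = 17.9637 mol.
Step 2 (S:ZnS = 1:1): theoretical n(ZnS) = 17.9637 mol, so theoretical mass = 17.9637 × 97.44 = 1750.39 g.
At 65.86% yield, actual mass of ZnS = 1750.39 × 0.6586 = 1152.80 g.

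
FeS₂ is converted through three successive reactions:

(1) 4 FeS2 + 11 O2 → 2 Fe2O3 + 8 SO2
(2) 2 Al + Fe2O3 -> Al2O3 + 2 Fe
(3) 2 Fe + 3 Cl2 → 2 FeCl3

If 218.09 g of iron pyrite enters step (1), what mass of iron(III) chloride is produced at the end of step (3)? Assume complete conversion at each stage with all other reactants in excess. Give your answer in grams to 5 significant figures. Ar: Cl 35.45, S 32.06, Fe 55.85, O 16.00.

294.86 g

M(FeS2) = 55.85 + 2(32.06) = 119.97 g/mol.
M(FeCl3) = 55.85 + 3(35.45) = 162.20 g/mol.
n(FeS2) = 218.09 / 119.97 = 1.81787 mol.
Reaction (1): FeS2→Fe2O3 ratio 4:2 ⇒ n(Fe2O3) = 0.908936 mol.
Reaction (2): Fe2O3→Fe ratio 1:2 ⇒ n(Fe) = 1.81787 mol.
Reaction (3): Fe→FeCl3 ratio 2:2 ⇒ n(FeCl3) = 1.81787 mol.
Mass of FeCl3 = 1.81787 × 162.20 = 294.859 g.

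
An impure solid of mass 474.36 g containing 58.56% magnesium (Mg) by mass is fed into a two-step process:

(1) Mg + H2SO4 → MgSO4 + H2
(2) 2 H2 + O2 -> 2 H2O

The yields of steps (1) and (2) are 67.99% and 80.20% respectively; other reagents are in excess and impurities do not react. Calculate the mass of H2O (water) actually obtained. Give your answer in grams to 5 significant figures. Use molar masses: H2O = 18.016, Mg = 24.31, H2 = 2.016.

112.25 g

Pure Mg = 474.36 × 0.5856 = 277.785 g.
n(Mg) = 277.785 / 24.31 = 11.4268 mol.
Step 1 (Mg:H2 = 1:1): theoretical n(H2) = 11.4268 mol; at 67.99% yield, n(H2) = 7.76907 mol.
Step 2 (H2:H2O = 2:2): theoretical n(H2O) = 7.76907 mol, so theoretical mass = 7.76907 × 18.016 = 139.968 g.
At 80.20% yield, actual mass of H2O = 139.968 × 0.8020 = 112.254 g.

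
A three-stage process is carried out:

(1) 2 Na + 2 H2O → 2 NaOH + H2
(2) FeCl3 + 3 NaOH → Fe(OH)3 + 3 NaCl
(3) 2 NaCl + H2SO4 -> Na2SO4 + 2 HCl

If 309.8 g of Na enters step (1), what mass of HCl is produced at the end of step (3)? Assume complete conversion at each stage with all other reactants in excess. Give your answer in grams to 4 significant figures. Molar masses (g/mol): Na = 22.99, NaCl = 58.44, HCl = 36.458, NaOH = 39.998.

n(Na) = 309.8 / 22.99 = 13.475 mol.
Reaction (1): Na→NaOH ratio 2:2 ⇒ n(NaOH) = 13.475 mol.
Reaction (2): NaOH→NaCl ratio 3:3 ⇒ n(NaCl) = 13.475 mol.
Reaction (3): NaCl→HCl ratio 2:2 ⇒ n(HCl) = 13.475 mol.
Mass of HCl = 13.475 × 36.458 = 491.29 g.

491.3 g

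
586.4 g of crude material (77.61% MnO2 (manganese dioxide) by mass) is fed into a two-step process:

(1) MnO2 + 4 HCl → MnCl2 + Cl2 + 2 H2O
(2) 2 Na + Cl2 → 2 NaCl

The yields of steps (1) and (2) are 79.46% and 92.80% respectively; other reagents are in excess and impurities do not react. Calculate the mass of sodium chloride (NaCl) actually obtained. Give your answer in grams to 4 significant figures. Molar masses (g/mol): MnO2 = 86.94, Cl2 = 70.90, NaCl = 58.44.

451.2 g

Pure MnO2 = 586.4 × 0.7761 = 455.11 g.
n(MnO2) = 455.11 / 86.94 = 5.2347 mol.
Step 1 (MnO2:Cl2 = 1:1): theoretical n(Cl2) = 5.2347 mol; at 79.46% yield, n(Cl2) = 4.1595 mol.
Step 2 (Cl2:NaCl = 1:2): theoretical n(NaCl) = 8.3190 mol, so theoretical mass = 8.3190 × 58.44 = 486.16 g.
At 92.80% yield, actual mass of NaCl = 486.16 × 0.9280 = 451.16 g.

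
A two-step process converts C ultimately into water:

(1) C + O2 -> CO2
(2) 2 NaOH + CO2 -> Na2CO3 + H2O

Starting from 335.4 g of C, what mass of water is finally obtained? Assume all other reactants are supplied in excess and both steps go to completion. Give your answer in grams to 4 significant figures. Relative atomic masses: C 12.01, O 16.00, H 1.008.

503.1 g

M(C) = 12.01 g/mol.
M(H2O) = 2(1.008) + 16.00 = 18.016 g/mol.
n(C) = 335.40 / 12.01 = 27.927 mol.
Step 1 gives a 1:1 ratio of C to CO2, so n(CO2) = 27.927 mol.
In step 2 the CO2:H2O ratio is 1:1, so n(H2O) = 27.927 mol.
Mass of H2O = 27.927 × 18.016 = 503.13 g.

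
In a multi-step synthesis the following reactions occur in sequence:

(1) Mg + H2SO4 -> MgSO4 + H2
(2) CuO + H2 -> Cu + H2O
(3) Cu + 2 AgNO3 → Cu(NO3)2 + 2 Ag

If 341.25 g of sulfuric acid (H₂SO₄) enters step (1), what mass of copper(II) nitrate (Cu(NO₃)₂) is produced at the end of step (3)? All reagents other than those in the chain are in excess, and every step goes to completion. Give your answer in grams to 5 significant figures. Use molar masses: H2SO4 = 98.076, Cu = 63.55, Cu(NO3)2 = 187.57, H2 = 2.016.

652.64 g

n(H2SO4) = 341.25 / 98.076 = 3.47944 mol.
Reaction (1): H2SO4→H2 ratio 1:1 ⇒ n(H2) = 3.47944 mol.
Reaction (2): H2→Cu ratio 1:1 ⇒ n(Cu) = 3.47944 mol.
Reaction (3): Cu→Cu(NO3)2 ratio 1:1 ⇒ n(Cu(NO3)2) = 3.47944 mol.
Mass of Cu(NO3)2 = 3.47944 × 187.57 = 652.639 g.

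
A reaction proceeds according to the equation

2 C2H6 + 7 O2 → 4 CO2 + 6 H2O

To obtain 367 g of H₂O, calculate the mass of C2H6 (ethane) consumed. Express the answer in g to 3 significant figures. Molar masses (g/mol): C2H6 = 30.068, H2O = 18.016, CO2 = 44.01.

n(H2O) = 367.0 g / 18.016 g/mol = 20.37 mol.
From the equation the H2O:C2H6 mole ratio is 6:2, so n(C2H6) = 20.37 × 2/6 = 6.790 mol.
Mass of C2H6 = 6.790 mol × 30.068 g/mol = 204.2 g.

204 g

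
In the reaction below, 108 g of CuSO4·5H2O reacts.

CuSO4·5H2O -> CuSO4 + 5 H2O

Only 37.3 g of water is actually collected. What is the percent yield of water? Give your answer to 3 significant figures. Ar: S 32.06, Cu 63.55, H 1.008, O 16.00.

95.7 %

M(CuSO4·5H2O) = 63.55 + 32.06 + 9(16.00) + 10(1.008) = 249.69 g/mol.
M(H2O) = 2(1.008) + 16.00 = 18.016 g/mol.
n(CuSO4·5H2O) = 108.0 g / 249.69 g/mol = 0.4325 mol.
From the equation the CuSO4·5H2O:H2O mole ratio is 1:5, so n(H2O) = 0.4325 × 5/1 = 2.163 mol.
Mass of H2O = 2.163 mol × 18.016 g/mol = 38.96 g.
This is the theoretical yield. Percent yield = 37.3 g / 38.96 g × 100% = 95.73%.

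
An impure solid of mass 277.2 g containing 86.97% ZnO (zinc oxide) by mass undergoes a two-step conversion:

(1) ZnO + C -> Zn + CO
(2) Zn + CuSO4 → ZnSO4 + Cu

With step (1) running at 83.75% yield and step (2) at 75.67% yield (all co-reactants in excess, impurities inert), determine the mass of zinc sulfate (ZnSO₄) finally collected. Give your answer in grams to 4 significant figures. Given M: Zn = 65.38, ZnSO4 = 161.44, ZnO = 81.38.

Pure ZnO = 277.2 × 0.8697 = 241.08 g.
n(ZnO) = 241.08 / 81.38 = 2.9624 mol.
Step 1 (ZnO:Zn = 1:1): theoretical n(Zn) = 2.9624 mol; at 83.75% yield, n(Zn) = 2.4810 mol.
Step 2 (Zn:ZnSO4 = 1:1): theoretical n(ZnSO4) = 2.4810 mol, so theoretical mass = 2.4810 × 161.44 = 400.54 g.
At 75.67% yield, actual mass of ZnSO4 = 400.54 × 0.7567 = 303.09 g.

303.1 g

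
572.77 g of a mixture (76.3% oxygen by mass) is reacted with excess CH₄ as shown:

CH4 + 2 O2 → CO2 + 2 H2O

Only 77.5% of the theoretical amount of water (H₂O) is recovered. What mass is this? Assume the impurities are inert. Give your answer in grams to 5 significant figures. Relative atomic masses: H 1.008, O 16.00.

190.68 g

Pure O2 available = 572.77 g × 0.763 = 437.024 g.
M(O2) = 2(16.00) = 32.00 g/mol.
M(H2O) = 2(1.008) + 16.00 = 18.016 g/mol.
n(O2) = 437.024 g / 32.00 g/mol = 13.6570 mol.
From the equation the O2:H2O mole ratio is 2:2, so n(H2O) = 13.6570 × 2/2 = 13.6570 mol.
Mass of H2O = 13.6570 mol × 18.016 g/mol = 246.044 g.
Actual mass collected = 246.044 g × 0.775 = 190.684 g.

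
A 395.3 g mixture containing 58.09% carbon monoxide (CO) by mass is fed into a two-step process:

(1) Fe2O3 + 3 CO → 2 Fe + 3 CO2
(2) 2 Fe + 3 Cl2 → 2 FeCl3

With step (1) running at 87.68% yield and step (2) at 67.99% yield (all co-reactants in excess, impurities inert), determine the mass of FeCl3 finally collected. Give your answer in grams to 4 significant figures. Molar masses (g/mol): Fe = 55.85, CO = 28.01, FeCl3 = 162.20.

528.5 g

Pure CO = 395.3 × 0.5809 = 229.63 g.
n(CO) = 229.63 / 28.01 = 8.1981 mol.
Step 1 (CO:Fe = 3:2): theoretical n(Fe) = 5.4654 mol; at 87.68% yield, n(Fe) = 4.7921 mol.
Step 2 (Fe:FeCl3 = 2:2): theoretical n(FeCl3) = 4.7921 mol, so theoretical mass = 4.7921 × 162.20 = 777.28 g.
At 67.99% yield, actual mass of FeCl3 = 777.28 × 0.6799 = 528.47 g.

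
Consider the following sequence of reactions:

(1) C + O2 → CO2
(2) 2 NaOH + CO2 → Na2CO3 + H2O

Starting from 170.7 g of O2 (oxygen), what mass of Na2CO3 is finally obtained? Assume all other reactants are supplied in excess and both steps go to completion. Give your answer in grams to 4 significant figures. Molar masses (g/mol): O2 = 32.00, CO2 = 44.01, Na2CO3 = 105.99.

565.4 g

n(O2) = 170.70 / 32.00 = 5.3344 mol.
Step 1 gives a 1:1 ratio of O2 to CO2, so n(CO2) = 5.3344 mol.
In step 2 the CO2:Na2CO3 ratio is 1:1, so n(Na2CO3) = 5.3344 mol.
Mass of Na2CO3 = 5.3344 × 105.99 = 565.39 g.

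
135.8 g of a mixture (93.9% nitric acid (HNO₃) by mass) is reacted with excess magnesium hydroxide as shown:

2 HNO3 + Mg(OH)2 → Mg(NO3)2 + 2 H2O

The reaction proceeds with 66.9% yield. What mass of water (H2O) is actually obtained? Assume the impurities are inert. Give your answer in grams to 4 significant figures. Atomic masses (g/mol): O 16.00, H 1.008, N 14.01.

24.39 g

Pure HNO3 available = 135.8 g × 0.939 = 127.52 g.
M(HNO3) = 1.008 + 14.01 + 3(16.00) = 63.018 g/mol.
M(H2O) = 2(1.008) + 16.00 = 18.016 g/mol.
n(HNO3) = 127.52 g / 63.018 g/mol = 2.0235 mol.
From the equation the HNO3:H2O mole ratio is 2:2, so n(H2O) = 2.0235 × 2/2 = 2.0235 mol.
Mass of H2O = 2.0235 mol × 18.016 g/mol = 36.455 g.
Actual mass collected = 36.455 g × 0.669 = 24.389 g.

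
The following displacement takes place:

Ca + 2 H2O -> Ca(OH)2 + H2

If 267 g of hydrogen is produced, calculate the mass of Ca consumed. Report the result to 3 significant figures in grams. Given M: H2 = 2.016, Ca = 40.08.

n(H2) = 267.0 g / 2.016 g/mol = 132.4 mol.
From the equation the H2:Ca mole ratio is 1:1, so n(Ca) = 132.4 × 1/1 = 132.4 mol.
Mass of Ca = 132.4 mol × 40.08 g/mol = 5308 g.

5310 g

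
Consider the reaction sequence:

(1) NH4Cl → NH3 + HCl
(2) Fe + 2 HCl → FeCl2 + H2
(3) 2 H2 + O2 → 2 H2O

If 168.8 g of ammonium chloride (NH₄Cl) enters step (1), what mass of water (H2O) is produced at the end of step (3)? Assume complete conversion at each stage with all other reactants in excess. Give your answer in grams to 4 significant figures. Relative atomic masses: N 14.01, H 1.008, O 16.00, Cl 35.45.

28.43 g

M(NH4Cl) = 14.01 + 4(1.008) + 35.45 = 53.492 g/mol.
M(H2O) = 2(1.008) + 16.00 = 18.016 g/mol.
n(NH4Cl) = 168.8 / 53.492 = 3.1556 mol.
Reaction (1): NH4Cl→HCl ratio 1:1 ⇒ n(HCl) = 3.1556 mol.
Reaction (2): HCl→H2 ratio 2:1 ⇒ n(H2) = 1.5778 mol.
Reaction (3): H2→H2O ratio 2:2 ⇒ n(H2O) = 1.5778 mol.
Mass of H2O = 1.5778 × 18.016 = 28.426 g.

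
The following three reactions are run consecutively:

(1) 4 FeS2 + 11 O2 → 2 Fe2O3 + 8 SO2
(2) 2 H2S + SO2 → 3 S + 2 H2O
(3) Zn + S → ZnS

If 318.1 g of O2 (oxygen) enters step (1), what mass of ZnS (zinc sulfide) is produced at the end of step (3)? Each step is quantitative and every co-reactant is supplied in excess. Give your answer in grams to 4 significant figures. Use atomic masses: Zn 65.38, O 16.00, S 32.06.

2113 g

M(O2) = 2(16.00) = 32.00 g/mol.
M(ZnS) = 65.38 + 32.06 = 97.44 g/mol.
n(O2) = 318.1 / 32.00 = 9.9406 mol.
Reaction (1): O2→SO2 ratio 11:8 ⇒ n(SO2) = 7.2295 mol.
Reaction (2): SO2→S ratio 1:3 ⇒ n(S) = 21.689 mol.
Reaction (3): S→ZnS ratio 1:1 ⇒ n(ZnS) = 21.689 mol.
Mass of ZnS = 21.689 × 97.44 = 2113.3 g.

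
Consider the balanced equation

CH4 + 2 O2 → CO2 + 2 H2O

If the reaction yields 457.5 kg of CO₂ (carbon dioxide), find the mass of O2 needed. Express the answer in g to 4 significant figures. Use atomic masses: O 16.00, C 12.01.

665300 g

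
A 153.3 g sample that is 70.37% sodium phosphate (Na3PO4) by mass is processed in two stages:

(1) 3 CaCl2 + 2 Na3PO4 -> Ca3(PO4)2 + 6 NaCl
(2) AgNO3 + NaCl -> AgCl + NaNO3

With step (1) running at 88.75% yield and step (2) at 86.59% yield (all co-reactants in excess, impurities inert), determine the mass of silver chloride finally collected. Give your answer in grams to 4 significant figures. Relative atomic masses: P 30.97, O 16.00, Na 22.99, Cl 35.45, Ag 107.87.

217.4 g

Pure Na3PO4 = 153.3 × 0.7037 = 107.88 g.
M(Na3PO4) = 3(22.99) + 30.97 + 4(16.00) = 163.94 g/mol.
M(AgCl) = 107.87 + 35.45 = 143.32 g/mol.
n(Na3PO4) = 107.88 / 163.94 = 0.65803 mol.
Step 1 (Na3PO4:NaCl = 2:6): theoretical n(NaCl) = 1.9741 mol; at 88.75% yield, n(NaCl) = 1.7520 mol.
Step 2 (NaCl:AgCl = 1:1): theoretical n(AgCl) = 1.7520 mol, so theoretical mass = 1.7520 × 143.32 = 251.10 g.
At 86.59% yield, actual mass of AgCl = 251.10 × 0.8659 = 217.42 g.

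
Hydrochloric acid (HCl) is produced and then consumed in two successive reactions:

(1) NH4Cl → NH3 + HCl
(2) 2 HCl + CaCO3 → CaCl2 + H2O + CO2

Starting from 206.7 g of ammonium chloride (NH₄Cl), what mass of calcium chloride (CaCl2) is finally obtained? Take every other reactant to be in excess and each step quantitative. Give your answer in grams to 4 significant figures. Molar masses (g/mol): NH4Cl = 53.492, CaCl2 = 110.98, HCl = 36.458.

214.4 g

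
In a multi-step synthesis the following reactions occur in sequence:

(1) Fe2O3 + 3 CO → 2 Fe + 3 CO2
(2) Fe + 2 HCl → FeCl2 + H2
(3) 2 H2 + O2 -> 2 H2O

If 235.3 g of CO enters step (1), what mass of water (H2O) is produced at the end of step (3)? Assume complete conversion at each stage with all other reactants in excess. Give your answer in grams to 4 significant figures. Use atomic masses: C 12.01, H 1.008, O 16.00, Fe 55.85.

100.9 g

M(CO) = 12.01 + 16.00 = 28.01 g/mol.
M(H2O) = 2(1.008) + 16.00 = 18.016 g/mol.
n(CO) = 235.3 / 28.01 = 8.4006 mol.
Reaction (1): CO→Fe ratio 3:2 ⇒ n(Fe) = 5.6004 mol.
Reaction (2): Fe→H2 ratio 1:1 ⇒ n(H2) = 5.6004 mol.
Reaction (3): H2→H2O ratio 2:2 ⇒ n(H2O) = 5.6004 mol.
Mass of H2O = 5.6004 × 18.016 = 100.90 g.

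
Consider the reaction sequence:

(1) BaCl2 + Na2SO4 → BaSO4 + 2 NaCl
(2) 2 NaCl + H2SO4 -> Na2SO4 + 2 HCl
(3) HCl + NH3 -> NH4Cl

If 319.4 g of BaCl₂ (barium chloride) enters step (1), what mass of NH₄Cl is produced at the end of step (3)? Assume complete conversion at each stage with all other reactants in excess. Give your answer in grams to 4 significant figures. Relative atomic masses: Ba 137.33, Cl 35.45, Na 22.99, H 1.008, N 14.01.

164.1 g

M(BaCl2) = 137.33 + 2(35.45) = 208.23 g/mol.
M(NH4Cl) = 14.01 + 4(1.008) + 35.45 = 53.492 g/mol.
n(BaCl2) = 319.4 / 208.23 = 1.5339 mol.
Reaction (1): BaCl2→NaCl ratio 1:2 ⇒ n(NaCl) = 3.0678 mol.
Reaction (2): NaCl→HCl ratio 2:2 ⇒ n(HCl) = 3.0678 mol.
Reaction (3): HCl→NH4Cl ratio 1:1 ⇒ n(NH4Cl) = 3.0678 mol.
Mass of NH4Cl = 3.0678 × 53.492 = 164.10 g.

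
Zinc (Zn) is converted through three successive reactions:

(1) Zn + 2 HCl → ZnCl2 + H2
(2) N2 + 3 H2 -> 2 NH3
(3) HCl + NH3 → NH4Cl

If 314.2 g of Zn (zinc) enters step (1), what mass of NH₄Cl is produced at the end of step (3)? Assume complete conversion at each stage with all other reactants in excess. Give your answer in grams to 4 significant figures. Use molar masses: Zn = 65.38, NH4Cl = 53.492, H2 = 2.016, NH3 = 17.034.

171.4 g

n(Zn) = 314.2 / 65.38 = 4.8058 mol.
Reaction (1): Zn→H2 ratio 1:1 ⇒ n(H2) = 4.8058 mol.
Reaction (2): H2→NH3 ratio 3:2 ⇒ n(NH3) = 3.2038 mol.
Reaction (3): NH3→NH4Cl ratio 1:1 ⇒ n(NH4Cl) = 3.2038 mol.
Mass of NH4Cl = 3.2038 × 53.492 = 171.38 g.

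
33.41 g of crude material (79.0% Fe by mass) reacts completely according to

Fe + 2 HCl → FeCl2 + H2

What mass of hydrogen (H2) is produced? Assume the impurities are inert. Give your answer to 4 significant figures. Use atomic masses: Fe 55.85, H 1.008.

Mass of pure Fe = 33.41 g × 0.790 = 26.394 g.
M(Fe) = 55.85 g/mol.
M(H2) = 2(1.008) = 2.016 g/mol.
n(Fe) = 26.394 g / 55.85 g/mol = 0.47259 mol.
From the equation the Fe:H2 mole ratio is 1:1, so n(H2) = 0.47259 × 1/1 = 0.47259 mol.
Mass of H2 = 0.47259 mol × 2.016 g/mol = 0.95273 g.

0.9527 g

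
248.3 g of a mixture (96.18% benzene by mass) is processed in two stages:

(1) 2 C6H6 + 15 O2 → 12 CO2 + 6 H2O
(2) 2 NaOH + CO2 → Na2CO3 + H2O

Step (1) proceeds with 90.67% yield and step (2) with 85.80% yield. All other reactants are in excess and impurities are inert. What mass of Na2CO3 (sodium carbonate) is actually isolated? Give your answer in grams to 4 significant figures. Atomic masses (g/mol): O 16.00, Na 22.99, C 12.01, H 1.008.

Pure C6H6 = 248.3 × 0.9618 = 238.81 g.
M(C6H6) = 6(12.01) + 6(1.008) = 78.108 g/mol.
M(Na2CO3) = 2(22.99) + 12.01 + 3(16.00) = 105.99 g/mol.
n(C6H6) = 238.81 / 78.108 = 3.0575 mol.
Step 1 (C6H6:CO2 = 2:12): theoretical n(CO2) = 18.345 mol; at 90.67% yield, n(CO2) = 16.633 mol.
Step 2 (CO2:Na2CO3 = 1:1): theoretical n(Na2CO3) = 16.633 mol, so theoretical mass = 16.633 × 105.99 = 1763.0 g.
At 85.80% yield, actual mass of Na2CO3 = 1763.0 × 0.8580 = 1512.6 g.

1513 g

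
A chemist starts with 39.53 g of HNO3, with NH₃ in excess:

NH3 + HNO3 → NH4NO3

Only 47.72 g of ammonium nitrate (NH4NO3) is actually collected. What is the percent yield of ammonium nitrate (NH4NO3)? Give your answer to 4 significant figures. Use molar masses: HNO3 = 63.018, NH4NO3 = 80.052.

95.03 %

n(HNO3) = 39.530 g / 63.018 g/mol = 0.62728 mol.
From the equation the HNO3:NH4NO3 mole ratio is 1:1, so n(NH4NO3) = 0.62728 × 1/1 = 0.62728 mol.
Mass of NH4NO3 = 0.62728 mol × 80.052 g/mol = 50.215 g.
This is the theoretical yield. Percent yield = 47.72 g / 50.215 g × 100% = 95.031%.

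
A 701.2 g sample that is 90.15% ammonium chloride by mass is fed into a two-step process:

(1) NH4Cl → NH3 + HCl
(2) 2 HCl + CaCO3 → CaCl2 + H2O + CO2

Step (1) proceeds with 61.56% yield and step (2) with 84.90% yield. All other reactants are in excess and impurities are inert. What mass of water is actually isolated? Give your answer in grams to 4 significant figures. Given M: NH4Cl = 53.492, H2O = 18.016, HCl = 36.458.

Pure NH4Cl = 701.2 × 0.9015 = 632.13 g.
n(NH4Cl) = 632.13 / 53.492 = 11.817 mol.
Step 1 (NH4Cl:HCl = 1:1): theoretical n(HCl) = 11.817 mol; at 61.56% yield, n(HCl) = 7.2747 mol.
Step 2 (HCl:H2O = 2:1): theoretical n(H2O) = 3.6374 mol, so theoretical mass = 3.6374 × 18.016 = 65.531 g.
At 84.90% yield, actual mass of H2O = 65.531 × 0.8490 = 55.636 g.

55.64 g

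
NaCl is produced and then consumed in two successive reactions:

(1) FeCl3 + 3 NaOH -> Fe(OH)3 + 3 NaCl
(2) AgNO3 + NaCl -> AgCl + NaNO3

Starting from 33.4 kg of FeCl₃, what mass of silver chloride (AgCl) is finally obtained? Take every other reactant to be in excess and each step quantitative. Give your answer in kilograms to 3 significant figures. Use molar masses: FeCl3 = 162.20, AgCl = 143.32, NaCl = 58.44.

88.5 kg

33.4 kg = 33400 g.
n(FeCl3) = 33400 / 162.20 = 205.9 mol.
Step 1 gives a 1:3 ratio of FeCl3 to NaCl, so n(NaCl) = 617.8 mol.
In step 2 the NaCl:AgCl ratio is 1:1, so n(AgCl) = 617.8 mol.
Mass of AgCl = 617.8 × 143.32 = 88540 g = 88.5 kg.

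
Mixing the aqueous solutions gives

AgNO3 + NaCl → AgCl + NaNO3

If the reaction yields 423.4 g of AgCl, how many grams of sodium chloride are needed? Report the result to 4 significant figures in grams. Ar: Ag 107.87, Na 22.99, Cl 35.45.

172.6 g

M(AgCl) = 107.87 + 35.45 = 143.32 g/mol.
M(NaCl) = 22.99 + 35.45 = 58.44 g/mol.
n(AgCl) = 423.40 g / 143.32 g/mol = 2.9542 mol.
From the equation the AgCl:NaCl mole ratio is 1:1, so n(NaCl) = 2.9542 × 1/1 = 2.9542 mol.
Mass of NaCl = 2.9542 mol × 58.44 g/mol = 172.65 g.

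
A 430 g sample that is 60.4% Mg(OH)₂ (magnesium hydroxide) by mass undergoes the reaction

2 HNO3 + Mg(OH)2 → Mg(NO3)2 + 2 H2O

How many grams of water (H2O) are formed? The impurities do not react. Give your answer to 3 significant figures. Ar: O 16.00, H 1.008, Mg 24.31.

160 g

Mass of pure Mg(OH)2 = 430 g × 0.604 = 259.7 g.
M(Mg(OH)2) = 24.31 + 2(16.00) + 2(1.008) = 58.326 g/mol.
M(H2O) = 2(1.008) + 16.00 = 18.016 g/mol.
n(Mg(OH)2) = 259.7 g / 58.326 g/mol = 4.453 mol.
From the equation the Mg(OH)2:H2O mole ratio is 1:2, so n(H2O) = 4.453 × 2/1 = 8.906 mol.
Mass of H2O = 8.906 mol × 18.016 g/mol = 160.4 g.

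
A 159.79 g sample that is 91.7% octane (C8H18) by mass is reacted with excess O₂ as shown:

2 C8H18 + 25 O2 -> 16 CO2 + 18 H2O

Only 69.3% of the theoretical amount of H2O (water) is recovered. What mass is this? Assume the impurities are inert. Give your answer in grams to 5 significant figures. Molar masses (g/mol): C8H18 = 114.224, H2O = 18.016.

Pure C8H18 available = 159.79 g × 0.917 = 146.527 g.
n(C8H18) = 146.527 g / 114.224 g/mol = 1.28281 mol.
From the equation the C8H18:H2O mole ratio is 2:18, so n(H2O) = 1.28281 × 18/2 = 11.5453 mol.
Mass of H2O = 11.5453 mol × 18.016 g/mol = 208.000 g.
Actual mass collected = 208.000 g × 0.693 = 144.144 g.

144.14 g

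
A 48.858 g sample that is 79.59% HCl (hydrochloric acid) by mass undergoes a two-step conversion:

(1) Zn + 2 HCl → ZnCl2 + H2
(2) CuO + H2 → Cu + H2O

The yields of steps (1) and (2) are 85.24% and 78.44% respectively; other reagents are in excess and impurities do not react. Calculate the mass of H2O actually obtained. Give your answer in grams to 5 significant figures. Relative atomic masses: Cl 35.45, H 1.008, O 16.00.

6.4241 g

Pure HCl = 48.858 × 0.7959 = 38.8861 g.
M(HCl) = 1.008 + 35.45 = 36.458 g/mol.
M(H2O) = 2(1.008) + 16.00 = 18.016 g/mol.
n(HCl) = 38.8861 / 36.458 = 1.06660 mol.
Step 1 (HCl:H2 = 2:1): theoretical n(H2) = 0.533300 mol; at 85.24% yield, n(H2) = 0.454585 mol.
Step 2 (H2:H2O = 1:1): theoretical n(H2O) = 0.454585 mol, so theoretical mass = 0.454585 × 18.016 = 8.18980 g.
At 78.44% yield, actual mass of H2O = 8.18980 × 0.7844 = 6.42408 g.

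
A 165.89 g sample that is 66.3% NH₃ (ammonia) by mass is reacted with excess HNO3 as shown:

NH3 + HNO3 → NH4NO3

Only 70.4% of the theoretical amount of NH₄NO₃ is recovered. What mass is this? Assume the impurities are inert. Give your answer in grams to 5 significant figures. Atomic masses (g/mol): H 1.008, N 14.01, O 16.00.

Pure NH3 available = 165.89 g × 0.663 = 109.985 g.
M(NH3) = 14.01 + 3(1.008) = 17.034 g/mol.
M(NH4NO3) = 2(14.01) + 4(1.008) + 3(16.00) = 80.052 g/mol.
n(NH3) = 109.985 g / 17.034 g/mol = 6.45680 mol.
From the equation the NH3:NH4NO3 mole ratio is 1:1, so n(NH4NO3) = 6.45680 × 1/1 = 6.45680 mol.
Mass of NH4NO3 = 6.45680 mol × 80.052 g/mol = 516.879 g.
Actual mass collected = 516.879 g × 0.704 = 363.883 g.

363.88 g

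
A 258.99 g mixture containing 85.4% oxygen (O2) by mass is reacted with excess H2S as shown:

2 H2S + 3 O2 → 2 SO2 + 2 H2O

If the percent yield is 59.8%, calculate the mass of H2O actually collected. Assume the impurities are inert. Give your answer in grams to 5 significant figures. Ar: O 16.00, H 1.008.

Pure O2 available = 258.99 g × 0.854 = 221.177 g.
M(O2) = 2(16.00) = 32.00 g/mol.
M(H2O) = 2(1.008) + 16.00 = 18.016 g/mol.
n(O2) = 221.177 g / 32.00 g/mol = 6.91180 mol.
From the equation the O2:H2O mole ratio is 3:2, so n(H2O) = 6.91180 × 2/3 = 4.60786 mol.
Mass of H2O = 4.60786 mol × 18.016 g/mol = 83.0153 g.
Actual mass collected = 83.0153 g × 0.598 = 49.6431 g.

49.643 g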